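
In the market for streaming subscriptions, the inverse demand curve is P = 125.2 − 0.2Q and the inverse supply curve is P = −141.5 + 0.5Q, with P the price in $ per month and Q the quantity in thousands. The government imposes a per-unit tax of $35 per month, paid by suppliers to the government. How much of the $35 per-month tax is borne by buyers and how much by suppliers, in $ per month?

Inverting to Q(P) form: Qd = 626 − 5P; Qs = 2P + 283.
Before the tax: set 626 − 5P = 2P + 283 → P* = $49, Q* = 381.
With the tax collected from suppliers, supply shifts: Qs = 2(P − 35) + 283.
New equilibrium: buyers pay $59, suppliers receive $24, Q = 331. (Wedge: Pb − Ps = 35.)
Burden on buyers: $10; on suppliers: $25. (They sum to $35.)

Buyers bear $10 per month; suppliers bear $25 per month.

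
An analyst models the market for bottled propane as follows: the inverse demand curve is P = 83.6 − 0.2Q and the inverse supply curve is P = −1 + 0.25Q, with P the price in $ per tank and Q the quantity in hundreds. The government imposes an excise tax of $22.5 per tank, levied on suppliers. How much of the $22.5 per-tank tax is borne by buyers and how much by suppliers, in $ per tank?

Rewrite in direct form: Qd = 418 − 5P and Qs = 4P + 4.
Without the tax, 418 − 5P = 4P + 4 gives 9P = 414, so P* = $46 and Q* = 188.
With the tax collected from suppliers, supply shifts: Qs = 4(P − 22.5) + 4.
Solving gives Q = 138 with buyers paying $56 and suppliers receiving $33.5 (the $22.5 wedge).
Burden on buyers: $10; on suppliers: $12.5. (They sum to $22.5.)

Buyers bear $10 per tank; suppliers bear $12.5 per tank.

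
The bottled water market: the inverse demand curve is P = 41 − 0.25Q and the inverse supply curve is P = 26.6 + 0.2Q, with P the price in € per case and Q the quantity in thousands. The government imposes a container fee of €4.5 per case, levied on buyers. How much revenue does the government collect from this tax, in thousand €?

Tax revenue = €99 thousand.

Inverting to Q(P) form: Qd = 164 − 4P; Qs = 5P − 133.
Before the tax: set 164 − 4P = 5P − 133 → P* = €33, Q* = 32.
With the tax collected from buyers, demand (in seller-price terms) shifts: Qd = 164 − 4(P + 4.5).
New equilibrium: buyers pay €35.5, sellers receive €31, Q = 22. (Wedge: Pb − Ps = 4.5.)
Revenue = t · Q = 4.5 · 22 = €99.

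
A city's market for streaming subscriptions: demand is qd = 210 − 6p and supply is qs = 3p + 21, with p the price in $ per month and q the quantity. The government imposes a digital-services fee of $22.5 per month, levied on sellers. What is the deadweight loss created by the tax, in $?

Deadweight loss = $506.25.

Before the tax: set 210 − 6p = 3p + 21 → p* = $21, q* = 84.
With the tax collected from sellers, supply shifts: qs = 3(p − 22.5) + 21.
Solving gives q = 39 with buyers paying $28.5 and sellers receiving $6 (the $22.5 wedge).
Quantity falls by |ΔQ| = |84 − 39| = 45.
DWL = ½ · t · |ΔQ| = ½ · 22.5 · 45 = $506.25.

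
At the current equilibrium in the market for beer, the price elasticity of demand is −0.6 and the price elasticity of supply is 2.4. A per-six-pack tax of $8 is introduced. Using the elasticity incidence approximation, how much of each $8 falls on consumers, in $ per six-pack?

Incidence ratio: consumers' share ≈ εs / (εs + |εd|) = 2.4 / (2.4 + 0.6) = 0.8.
So consumers bear ≈ 0.8 × $8 = $6.4; producers bear $1.6.

Consumers bear ≈ $6.4 per six-pack.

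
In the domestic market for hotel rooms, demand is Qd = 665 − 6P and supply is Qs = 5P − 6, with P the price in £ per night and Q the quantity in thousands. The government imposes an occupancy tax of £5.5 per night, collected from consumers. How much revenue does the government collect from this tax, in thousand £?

Before the tax: set 665 − 6P = 5P − 6 → P* = £61, Q* = 299.
With the tax collected from consumers, demand (in seller-price terms) shifts: Qd = 665 − 6(P + 5.5).
Solving gives Q = 284 with consumers paying £63.5 and sellers receiving £58 (the £5.5 wedge).
Revenue = t · Q = 5.5 · 284 = £1562.

Tax revenue = £1562 thousand.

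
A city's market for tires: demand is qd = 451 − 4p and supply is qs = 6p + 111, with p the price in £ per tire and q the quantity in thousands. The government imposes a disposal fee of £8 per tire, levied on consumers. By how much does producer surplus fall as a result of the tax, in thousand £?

Before the tax: set 451 − 4p = 6p + 111 → p* = £34, q* = 315.
With the tax collected from consumers, demand (in seller-price terms) shifts: qd = 451 − 4(p + 8).
Solving gives q = 295.8 with consumers paying £38.8 and suppliers receiving £30.8 (the £8 wedge).
ΔPS is the trapezoid between Q = 295.8 and Q = 315 of height £3.2: ½ · (315 + 295.8) · 3.2 = £977.28.

Producer surplus falls by £977.28 thousand.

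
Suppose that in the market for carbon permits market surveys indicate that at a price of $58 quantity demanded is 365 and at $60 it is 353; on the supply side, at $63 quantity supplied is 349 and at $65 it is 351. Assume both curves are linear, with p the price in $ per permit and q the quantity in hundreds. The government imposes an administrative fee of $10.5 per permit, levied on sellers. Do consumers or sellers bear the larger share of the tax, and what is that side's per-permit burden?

Demand slope: (353 − 365)/(60 − 58) = -6, so qd = 713 − 6p.
Supply slope: (351 − 349)/(65 − 63) = 1, so qs = p + 286.
Before the tax: set 713 − 6p = p + 286 → p* = $61, q* = 347.
With the tax collected from sellers, supply shifts: qs = (p − 10.5) + 286.
Solving gives q = 338 with consumers paying $62.5 and sellers receiving $52 (the $10.5 wedge).
Per-permit burden: consumers $1.5, sellers $9.
Sellers take the larger share because supply is less price-elastic here (demand slope 6 vs supply slope 1).
The less price-elastic side of the market bears the larger share of a per-unit tax.

Sellers bear the larger share: $9 per permit.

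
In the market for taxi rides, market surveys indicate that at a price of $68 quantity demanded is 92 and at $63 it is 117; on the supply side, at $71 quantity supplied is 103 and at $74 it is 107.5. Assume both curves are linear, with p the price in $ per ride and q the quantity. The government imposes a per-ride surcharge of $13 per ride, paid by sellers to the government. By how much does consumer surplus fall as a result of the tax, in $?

Demand slope: (117 − 92)/(63 − 68) = -5, so qd = 432 − 5p.
Supply slope: (107.5 − 103)/(74 − 71) = 1.5, so qs = 1.5p − 3.5.
Before the tax: set 432 − 5p = 1.5p − 3.5 → p* = $67, q* = 97.
With the tax collected from sellers, supply shifts: qs = 1.5(p − 13) − 3.5.
New equilibrium: consumers pay $70, sellers receive $57, q = 82. (Wedge: pb − ps = 13.)
ΔCS is the trapezoid between Q = 82 and Q = 97 of height $3: ½ · (97 + 82) · 3 = $268.5.

Consumer surplus falls by $268.5.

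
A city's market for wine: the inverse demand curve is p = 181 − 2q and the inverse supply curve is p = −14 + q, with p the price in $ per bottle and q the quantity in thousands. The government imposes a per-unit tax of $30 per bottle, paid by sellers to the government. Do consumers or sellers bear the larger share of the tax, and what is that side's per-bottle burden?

Rewrite in direct form: qd = 90.5 − 0.5p and qs = p + 14.
Before the tax: set 90.5 − 0.5p = p + 14 → p* = $51, q* = 65.
With the tax collected from sellers, supply shifts: qs = (p − 30) + 14.
New equilibrium: consumers pay $71, sellers receive $41, q = 55. (Wedge: pb − ps = 30.)
Per-bottle burden: consumers $20, sellers $10.
Consumers take the larger share because demand is less price-elastic here (demand slope 0.5 vs supply slope 1).
The less price-elastic side of the market bears the larger share of a per-unit tax.

Consumers bear the larger share: $20 per bottle.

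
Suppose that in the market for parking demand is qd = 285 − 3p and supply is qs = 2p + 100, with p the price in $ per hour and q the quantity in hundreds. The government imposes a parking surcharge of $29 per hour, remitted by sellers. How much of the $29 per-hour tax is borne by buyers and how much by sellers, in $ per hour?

Without the tax, 285 − 3p = 2p + 100 gives 5p = 185, so p* = $37 and q* = 174.
With the tax collected from sellers, supply shifts: qs = 2(p − 29) + 100.
Solving gives q = 139.2 with buyers paying $48.6 and sellers receiving $19.6 (the $29 wedge).
Burden on buyers: $11.6; on sellers: $17.4. (They sum to $29.)

Buyers bear $11.6 per hour; sellers bear $17.4 per hour.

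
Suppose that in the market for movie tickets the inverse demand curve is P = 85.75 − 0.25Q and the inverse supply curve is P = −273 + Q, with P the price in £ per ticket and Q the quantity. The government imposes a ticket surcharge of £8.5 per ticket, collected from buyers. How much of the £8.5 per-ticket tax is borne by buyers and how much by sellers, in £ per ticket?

Rewrite in direct form: Qd = 343 − 4P and Qs = P + 273.
Without the tax, 343 − 4P = P + 273 gives 5P = 70, so P* = £14 and Q* = 287.
With the tax collected from buyers, demand (in seller-price terms) shifts: Qd = 343 − 4(P + 8.5).
Solving gives Q = 280.2 with buyers paying £15.7 and sellers receiving £7.2 (the £8.5 wedge).
Burden on buyers: £1.7; on sellers: £6.8. (They sum to £8.5.)
The less price-elastic side of the market bears the larger share of a per-unit tax.

Buyers bear £1.7 per ticket; sellers bear £6.8 per ticket.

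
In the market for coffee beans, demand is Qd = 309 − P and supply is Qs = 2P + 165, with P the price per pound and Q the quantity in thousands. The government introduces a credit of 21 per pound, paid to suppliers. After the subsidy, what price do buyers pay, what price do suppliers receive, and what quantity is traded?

Without the subsidy, 309 − P = 2P + 165 gives 3P = 144, so P* = 48 and Q* = 261.
With a per-unit subsidy paid to suppliers, each receives P + 21 per unit sold, so supply becomes Qs = 2(P + 21) + 165.
Solving gives Q = 275 with buyers paying 34 and suppliers receiving 55 (the 21 wedge).

Buyers pay 34; suppliers receive 55; quantity = 275.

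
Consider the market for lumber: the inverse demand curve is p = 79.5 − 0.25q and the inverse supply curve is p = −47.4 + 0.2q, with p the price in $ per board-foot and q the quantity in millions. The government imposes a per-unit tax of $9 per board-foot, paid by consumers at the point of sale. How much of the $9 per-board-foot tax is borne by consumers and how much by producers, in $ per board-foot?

Inverting to q(p) form: qd = 318 − 4p; qs = 5p + 237.
Before the tax: set 318 − 4p = 5p + 237 → p* = $9, q* = 282.
With the tax collected from consumers, demand (in seller-price terms) shifts: qd = 318 − 4(p + 9).
New equilibrium: consumers pay $14, producers receive $5, q = 262. (Wedge: pb − ps = 9.)
Burden on consumers: $5; on producers: $4. (They sum to $9.)
The less price-elastic side of the market bears the larger share of a per-unit tax.

Consumers bear $5 per board-foot; producers bear $4 per board-foot.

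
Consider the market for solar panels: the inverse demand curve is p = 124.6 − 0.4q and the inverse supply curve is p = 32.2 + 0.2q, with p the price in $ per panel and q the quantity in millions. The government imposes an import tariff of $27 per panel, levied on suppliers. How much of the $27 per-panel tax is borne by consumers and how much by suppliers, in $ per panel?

Rewrite in direct form: qd = 311.5 − 2.5p and qs = 5p − 161.
Without the tax, 311.5 − 2.5p = 5p − 161 gives 7.5p = 472.5, so p* = $63 and q* = 154.
With the tax collected from suppliers, supply shifts: qs = 5(p − 27) − 161.
Solving gives q = 109 with consumers paying $81 and suppliers receiving $54 (the $27 wedge).
Burden on consumers: $18; on suppliers: $9. (They sum to $27.)
The less price-elastic side of the market bears the larger share of a per-unit tax.

Consumers bear $18 per panel; suppliers bear $9 per panel.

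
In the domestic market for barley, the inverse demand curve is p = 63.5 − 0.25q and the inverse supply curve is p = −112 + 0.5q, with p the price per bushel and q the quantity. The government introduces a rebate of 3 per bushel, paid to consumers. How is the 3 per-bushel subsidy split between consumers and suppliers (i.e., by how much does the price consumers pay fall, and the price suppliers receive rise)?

Rewrite in direct form: qd = 254 − 4p and qs = 2p + 224.
Without the subsidy, 254 − 4p = 2p + 224 gives 6p = 30, so p* = 5 and q* = 234.
With a per-unit subsidy paid to consumers, each effectively pays p − 3, so demand becomes qd = 254 − 4(p − 3).
Solving gives q = 238 with consumers paying 4 and suppliers receiving 7 (the 3 wedge).
Gain to consumers: 1; to suppliers: 2. (They sum to 3.)

Consumers gain 1 per bushel; suppliers gain 2 per bushel.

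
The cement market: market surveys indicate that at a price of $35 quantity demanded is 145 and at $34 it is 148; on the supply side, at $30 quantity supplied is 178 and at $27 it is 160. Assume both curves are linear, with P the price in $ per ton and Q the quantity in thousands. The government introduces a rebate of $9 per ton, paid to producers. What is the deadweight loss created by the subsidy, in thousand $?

Demand slope: (148 − 145)/(34 − 35) = -3, so Qd = 250 − 3P.
Supply slope: (160 − 178)/(27 − 30) = 6, so Qs = 6P − 2.
Without the subsidy, 250 − 3P = 6P − 2 gives 9P = 252, so P* = $28 and Q* = 166.
With a per-unit subsidy paid to producers, each receives P + 9 per unit sold, so supply becomes Qs = 6(P + 9) − 2.
New equilibrium: buyers pay $22, producers receive $31, Q = 184. (Wedge: Pb − Ps = −9.)
Quantity rises by |ΔQ| = |166 − 184| = 18.
DWL = ½ · t · |ΔQ| = ½ · 9 · 18 = $81.

Deadweight loss = $81 thousand.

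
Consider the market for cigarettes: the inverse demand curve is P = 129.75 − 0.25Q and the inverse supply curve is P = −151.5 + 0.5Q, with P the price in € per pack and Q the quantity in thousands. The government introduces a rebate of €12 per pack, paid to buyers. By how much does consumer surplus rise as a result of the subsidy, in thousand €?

Inverting to Q(P) form: Qd = 519 − 4P; Qs = 2P + 303.
Before the subsidy: set 519 − 4P = 2P + 303 → P* = €36, Q* = 375.
With a per-unit subsidy paid to buyers, each effectively pays P − 12, so demand becomes Qd = 519 − 4(P − 12).
New equilibrium: buyers pay €32, producers receive €44, Q = 391. (Wedge: Pb − Ps = −12.)
ΔCS is the trapezoid between Q = 391 and Q = 375 of height €4: ½ · (375 + 391) · 4 = €1532.

Consumer surplus rises by €1532 thousand.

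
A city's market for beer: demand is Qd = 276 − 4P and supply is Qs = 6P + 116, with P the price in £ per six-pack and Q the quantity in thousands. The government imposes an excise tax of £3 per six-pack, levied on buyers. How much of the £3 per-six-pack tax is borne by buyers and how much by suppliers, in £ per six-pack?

Buyers bear £1.8 per six-pack; suppliers bear £1.2 per six-pack.

Before the tax: set 276 − 4P = 6P + 116 → P* = £16, Q* = 212.
With the tax collected from buyers, demand (in seller-price terms) shifts: Qd = 276 − 4(P + 3).
Solving gives Q = 204.8 with buyers paying £17.8 and suppliers receiving £14.8 (the £3 wedge).
Burden on buyers: £1.8; on suppliers: £1.2. (They sum to £3.)
The less price-elastic side of the market bears the larger share of a per-unit tax.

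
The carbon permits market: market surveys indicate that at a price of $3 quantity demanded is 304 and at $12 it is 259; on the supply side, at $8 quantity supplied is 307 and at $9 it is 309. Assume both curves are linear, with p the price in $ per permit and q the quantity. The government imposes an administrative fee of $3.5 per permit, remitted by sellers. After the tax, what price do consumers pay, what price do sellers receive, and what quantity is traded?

Consumers pay $5; sellers receive $1.5; quantity = 294.

Demand slope: (259 − 304)/(12 − 3) = -5, so qd = 319 − 5p.
Supply slope: (309 − 307)/(9 − 8) = 2, so qs = 2p + 291.
Without the tax, 319 − 5p = 2p + 291 gives 7p = 28, so p* = $4 and q* = 299.
With the tax collected from sellers, supply shifts: qs = 2(p − 3.5) + 291.
Solving gives q = 294 with consumers paying $5 and sellers receiving $1.5 (the $3.5 wedge).
The less price-elastic side of the market bears the larger share of a per-unit tax.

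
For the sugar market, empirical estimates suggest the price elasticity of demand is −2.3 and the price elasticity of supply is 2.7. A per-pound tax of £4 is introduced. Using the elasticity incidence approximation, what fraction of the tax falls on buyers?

Incidence ratio: buyers' share ≈ εs / (εs + |εd|) = 2.7 / (2.7 + 2.3) = 0.54.
Supply is the more elastic side, so buyers bear the larger share.

Buyers' share ≈ 0.54.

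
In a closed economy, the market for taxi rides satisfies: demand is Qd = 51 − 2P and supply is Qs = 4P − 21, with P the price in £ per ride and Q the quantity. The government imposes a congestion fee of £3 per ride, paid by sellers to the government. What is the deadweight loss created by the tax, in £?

Before the tax: set 51 − 2P = 4P − 21 → P* = £12, Q* = 27.
With the tax collected from sellers, supply shifts: Qs = 4(P − 3) − 21.
Solving gives Q = 23 with buyers paying £14 and sellers receiving £11 (the £3 wedge).
Quantity falls by |ΔQ| = |27 − 23| = 4.
DWL = ½ · t · |ΔQ| = ½ · 3 · 4 = £6.

Deadweight loss = £6.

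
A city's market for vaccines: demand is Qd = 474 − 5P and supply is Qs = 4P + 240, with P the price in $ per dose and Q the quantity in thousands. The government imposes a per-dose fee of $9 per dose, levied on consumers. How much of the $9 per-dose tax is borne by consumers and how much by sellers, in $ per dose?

Before the tax: set 474 − 5P = 4P + 240 → P* = $26, Q* = 344.
With the tax collected from consumers, demand (in seller-price terms) shifts: Qd = 474 − 5(P + 9).
New equilibrium: consumers pay $30, sellers receive $21, Q = 324. (Wedge: Pb − Ps = 9.)
Burden on consumers: $4; on sellers: $5. (They sum to $9.)
The less price-elastic side of the market bears the larger share of a per-unit tax.

Consumers bear $4 per dose; sellers bear $5 per dose.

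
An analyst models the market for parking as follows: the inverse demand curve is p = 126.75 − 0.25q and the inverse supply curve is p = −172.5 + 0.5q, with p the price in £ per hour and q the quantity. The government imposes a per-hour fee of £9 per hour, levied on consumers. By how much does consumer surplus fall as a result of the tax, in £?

Rewrite in direct form: qd = 507 − 4p and qs = 2p + 345.
Before the tax: set 507 − 4p = 2p + 345 → p* = £27, q* = 399.
With the tax collected from consumers, demand (in seller-price terms) shifts: qd = 507 − 4(p + 9).
Solving gives q = 387 with consumers paying £30 and suppliers receiving £21 (the £9 wedge).
ΔCS is the trapezoid between Q = 387 and Q = 399 of height £3: ½ · (399 + 387) · 3 = £1179.

Consumer surplus falls by £1179.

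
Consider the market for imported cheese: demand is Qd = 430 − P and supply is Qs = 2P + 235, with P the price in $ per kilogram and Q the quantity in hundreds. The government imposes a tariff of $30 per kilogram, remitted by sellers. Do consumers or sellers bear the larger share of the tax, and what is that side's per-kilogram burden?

Consumers bear the larger share: $20 per kilogram.

Before the tax: set 430 − P = 2P + 235 → P* = $65, Q* = 365.
With the tax collected from sellers, supply shifts: Qs = 2(P − 30) + 235.
New equilibrium: consumers pay $85, sellers receive $55, Q = 345. (Wedge: Pb − Ps = 30.)
Per-kilogram burden: consumers $20, sellers $10.
Consumers take the larger share because demand is less price-elastic here (demand slope 1 vs supply slope 2).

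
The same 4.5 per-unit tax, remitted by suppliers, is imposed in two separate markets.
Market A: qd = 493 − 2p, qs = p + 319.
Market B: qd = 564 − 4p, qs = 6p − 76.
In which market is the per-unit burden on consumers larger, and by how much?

Market A: pre-tax p* = 58, q* = 377; post-tax q = 374; per-unit burden on consumers = 1.5.
Market B: pre-tax p* = 64, q* = 308; post-tax q = 297.2; per-unit burden on consumers = 2.7.
Difference: 1.5 vs 2.7 → market B is larger by 1.2.

Market B, by 1.2.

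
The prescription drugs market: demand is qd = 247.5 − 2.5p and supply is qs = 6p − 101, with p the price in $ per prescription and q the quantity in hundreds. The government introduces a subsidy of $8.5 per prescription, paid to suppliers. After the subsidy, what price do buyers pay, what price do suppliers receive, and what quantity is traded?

Before the subsidy: set 247.5 − 2.5p = 6p − 101 → p* = $41, q* = 145.
With a per-unit subsidy paid to suppliers, each receives p + 8.5 per unit sold, so supply becomes qs = 6(p + 8.5) − 101.
Solving gives q = 160 with buyers paying $35 and suppliers receiving $43.5 (the $8.5 wedge).

Buyers pay $35; suppliers receive $43.5; quantity = 160.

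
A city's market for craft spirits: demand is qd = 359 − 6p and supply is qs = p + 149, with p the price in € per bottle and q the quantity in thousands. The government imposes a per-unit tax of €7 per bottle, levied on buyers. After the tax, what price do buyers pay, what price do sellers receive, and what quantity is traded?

Buyers pay €31; sellers receive €24; quantity = 173.

Without the tax, 359 − 6p = p + 149 gives 7p = 210, so p* = €30 and q* = 179.
With the tax collected from buyers, demand (in seller-price terms) shifts: qd = 359 − 6(p + 7).
New equilibrium: buyers pay €31, sellers receive €24, q = 173. (Wedge: pb − ps = 7.)
The less price-elastic side of the market bears the larger share of a per-unit tax.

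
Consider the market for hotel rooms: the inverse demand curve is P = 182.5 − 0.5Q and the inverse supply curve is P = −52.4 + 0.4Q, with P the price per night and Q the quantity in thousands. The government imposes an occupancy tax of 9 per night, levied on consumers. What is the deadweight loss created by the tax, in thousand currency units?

Rewrite in direct form: Qd = 365 − 2P and Qs = 2.5P + 131.
Without the tax, 365 − 2P = 2.5P + 131 gives 4.5P = 234, so P* = 52 and Q* = 261.
With the tax collected from consumers, demand (in seller-price terms) shifts: Qd = 365 − 2(P + 9).
Solving gives Q = 251 with consumers paying 57 and suppliers receiving 48 (the 9 wedge).
Quantity falls by |ΔQ| = |261 − 251| = 10.
DWL = ½ · t · |ΔQ| = ½ · 9 · 10 = 45.

Deadweight loss = 45 thousand.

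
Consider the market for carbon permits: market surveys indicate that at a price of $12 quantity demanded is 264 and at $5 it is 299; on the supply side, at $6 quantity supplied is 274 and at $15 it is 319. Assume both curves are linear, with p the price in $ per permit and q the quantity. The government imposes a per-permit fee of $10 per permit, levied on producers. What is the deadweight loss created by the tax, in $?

Deadweight loss = $125.

Demand slope: (299 − 264)/(5 − 12) = -5, so qd = 324 − 5p.
Supply slope: (319 − 274)/(15 − 6) = 5, so qs = 5p + 244.
Before the tax: set 324 − 5p = 5p + 244 → p* = $8, q* = 284.
With the tax collected from producers, supply shifts: qs = 5(p − 10) + 244.
Solving gives q = 259 with buyers paying $13 and producers receiving $3 (the $10 wedge).
Quantity falls by |ΔQ| = |284 − 259| = 25.
DWL = ½ · t · |ΔQ| = ½ · 10 · 25 = $125.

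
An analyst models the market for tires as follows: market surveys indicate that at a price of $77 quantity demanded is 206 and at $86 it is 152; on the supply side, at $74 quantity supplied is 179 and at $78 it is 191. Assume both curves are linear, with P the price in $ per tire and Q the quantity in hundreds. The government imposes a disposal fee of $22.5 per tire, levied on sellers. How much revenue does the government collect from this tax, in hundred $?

Demand slope: (152 − 206)/(86 − 77) = -6, so Qd = 668 − 6P.
Supply slope: (191 − 179)/(78 − 74) = 3, so Qs = 3P − 43.
Before the tax: set 668 − 6P = 3P − 43 → P* = $79, Q* = 194.
With the tax collected from sellers, supply shifts: Qs = 3(P − 22.5) − 43.
New equilibrium: buyers pay $86.5, sellers receive $64, Q = 149. (Wedge: Pb − Ps = 22.5.)
Revenue = t · Q = 22.5 · 149 = $3352.5.

Tax revenue = $3352.5 hundred.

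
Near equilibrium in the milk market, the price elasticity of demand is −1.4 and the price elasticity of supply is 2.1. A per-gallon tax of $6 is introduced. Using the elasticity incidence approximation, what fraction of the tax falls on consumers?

Consumers' share ≈ 0.6.

Incidence ratio: consumers' share ≈ εs / (εs + |εd|) = 2.1 / (2.1 + 1.4) = 0.6.
Supply is the more elastic side, so consumers bear the larger share.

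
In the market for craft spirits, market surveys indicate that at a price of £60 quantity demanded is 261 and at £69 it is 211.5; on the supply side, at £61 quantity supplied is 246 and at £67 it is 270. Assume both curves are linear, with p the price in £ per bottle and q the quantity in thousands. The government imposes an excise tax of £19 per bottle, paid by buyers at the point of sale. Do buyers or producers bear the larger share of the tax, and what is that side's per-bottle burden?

Demand slope: (211.5 − 261)/(69 − 60) = -5.5, so qd = 591 − 5.5p.
Supply slope: (270 − 246)/(67 − 61) = 4, so qs = 4p + 2.
Without the tax, 591 − 5.5p = 4p + 2 gives 9.5p = 589, so p* = £62 and q* = 250.
With the tax collected from buyers, demand (in seller-price terms) shifts: qd = 591 − 5.5(p + 19).
New equilibrium: buyers pay £70, producers receive £51, q = 206. (Wedge: pb − ps = 19.)
Per-bottle burden: buyers £8, producers £11.
Producers take the larger share because supply is less price-elastic here (demand slope 5.5 vs supply slope 4).

Producers bear the larger share: £11 per bottle.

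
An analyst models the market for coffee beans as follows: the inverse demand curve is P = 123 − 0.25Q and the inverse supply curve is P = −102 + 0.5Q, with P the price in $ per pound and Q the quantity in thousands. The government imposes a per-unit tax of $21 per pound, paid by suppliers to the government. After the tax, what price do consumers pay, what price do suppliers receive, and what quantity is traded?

Rewrite in direct form: Qd = 492 − 4P and Qs = 2P + 204.
Before the tax: set 492 − 4P = 2P + 204 → P* = $48, Q* = 300.
With the tax collected from suppliers, supply shifts: Qs = 2(P − 21) + 204.
New equilibrium: consumers pay $55, suppliers receive $34, Q = 272. (Wedge: Pb − Ps = 21.)
The less price-elastic side of the market bears the larger share of a per-unit tax.

Consumers pay $55; suppliers receive $34; quantity = 272.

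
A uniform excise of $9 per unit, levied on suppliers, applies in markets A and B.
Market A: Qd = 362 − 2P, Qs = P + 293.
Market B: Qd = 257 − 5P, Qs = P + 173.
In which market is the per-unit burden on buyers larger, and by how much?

Market A: pre-tax P* = $23, Q* = 316; post-tax Q = 310; per-unit burden on buyers = $3.
Market B: pre-tax P* = $14, Q* = 187; post-tax Q = 179.5; per-unit burden on buyers = $1.5.
Difference: $3 vs $1.5 → market A is larger by $1.5.

Market A, by $1.5.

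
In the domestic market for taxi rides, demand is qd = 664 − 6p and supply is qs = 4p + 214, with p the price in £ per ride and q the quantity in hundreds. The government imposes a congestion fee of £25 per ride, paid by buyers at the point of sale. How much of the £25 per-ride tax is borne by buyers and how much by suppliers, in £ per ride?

Before the tax: set 664 − 6p = 4p + 214 → p* = £45, q* = 394.
With the tax collected from buyers, demand (in seller-price terms) shifts: qd = 664 − 6(p + 25).
Solving gives q = 334 with buyers paying £55 and suppliers receiving £30 (the £25 wedge).
Burden on buyers: £10; on suppliers: £15. (They sum to £25.)

Buyers bear £10 per ride; suppliers bear £15 per ride.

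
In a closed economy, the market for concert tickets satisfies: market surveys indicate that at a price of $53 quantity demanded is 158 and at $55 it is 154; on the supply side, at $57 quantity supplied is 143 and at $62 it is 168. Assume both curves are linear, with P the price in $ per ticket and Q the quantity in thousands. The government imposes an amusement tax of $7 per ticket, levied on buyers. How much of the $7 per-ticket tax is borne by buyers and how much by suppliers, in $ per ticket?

Buyers bear $5 per ticket; suppliers bear $2 per ticket.

Demand slope: (154 − 158)/(55 − 53) = -2, so Qd = 264 − 2P.
Supply slope: (168 − 143)/(62 − 57) = 5, so Qs = 5P − 142.
Before the tax: set 264 − 2P = 5P − 142 → P* = $58, Q* = 148.
With the tax collected from buyers, demand (in seller-price terms) shifts: Qd = 264 − 2(P + 7).
New equilibrium: buyers pay $63, suppliers receive $56, Q = 138. (Wedge: Pb − Ps = 7.)
Burden on buyers: $5; on suppliers: $2. (They sum to $7.)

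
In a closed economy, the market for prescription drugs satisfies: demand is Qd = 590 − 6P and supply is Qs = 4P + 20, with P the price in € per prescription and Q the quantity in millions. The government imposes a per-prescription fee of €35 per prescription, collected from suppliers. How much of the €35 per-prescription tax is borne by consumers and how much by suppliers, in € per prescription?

Before the tax: set 590 − 6P = 4P + 20 → P* = €57, Q* = 248.
With the tax collected from suppliers, supply shifts: Qs = 4(P − 35) + 20.
Solving gives Q = 164 with consumers paying €71 and suppliers receiving €36 (the €35 wedge).
Burden on consumers: €14; on suppliers: €21. (They sum to €35.)
The less price-elastic side of the market bears the larger share of a per-unit tax.

Consumers bear €14 per prescription; suppliers bear €21 per prescription.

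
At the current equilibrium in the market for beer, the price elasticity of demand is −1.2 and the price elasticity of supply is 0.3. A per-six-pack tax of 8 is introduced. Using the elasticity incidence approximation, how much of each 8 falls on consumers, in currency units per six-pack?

Incidence ratio: consumers' share ≈ εs / (εs + |εd|) = 0.3 / (0.3 + 1.2) = 0.2.
So consumers bear ≈ 0.2 × 8 = 1.6; sellers bear 6.4.

Consumers bear ≈ 1.6 per six-pack.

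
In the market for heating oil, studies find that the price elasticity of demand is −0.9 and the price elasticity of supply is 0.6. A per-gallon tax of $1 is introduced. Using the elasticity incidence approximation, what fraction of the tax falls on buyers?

Incidence ratio: buyers' share ≈ εs / (εs + |εd|) = 0.6 / (0.6 + 0.9) = 0.4.
Supply is the less elastic side, so buyers bear the smaller share.

Buyers' share ≈ 0.4.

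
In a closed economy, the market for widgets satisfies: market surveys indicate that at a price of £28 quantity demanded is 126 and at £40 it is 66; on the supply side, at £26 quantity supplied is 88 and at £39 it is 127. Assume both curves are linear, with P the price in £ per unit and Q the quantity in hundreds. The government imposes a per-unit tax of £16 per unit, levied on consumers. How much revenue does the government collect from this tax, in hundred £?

Tax revenue = £1216 hundred.

Demand slope: (66 − 126)/(40 − 28) = -5, so Qd = 266 − 5P.
Supply slope: (127 − 88)/(39 − 26) = 3, so Qs = 3P + 10.
Without the tax, 266 − 5P = 3P + 10 gives 8P = 256, so P* = £32 and Q* = 106.
With the tax collected from consumers, demand (in seller-price terms) shifts: Qd = 266 − 5(P + 16).
Solving gives Q = 76 with consumers paying £38 and producers receiving £22 (the £16 wedge).
Revenue = t · Q = 16 · 76 = £1216.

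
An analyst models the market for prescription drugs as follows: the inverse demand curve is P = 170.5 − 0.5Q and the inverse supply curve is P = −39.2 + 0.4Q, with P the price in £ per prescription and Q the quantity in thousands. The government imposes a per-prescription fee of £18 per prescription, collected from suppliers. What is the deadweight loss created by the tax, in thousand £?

Rewrite in direct form: Qd = 341 − 2P and Qs = 2.5P + 98.
Before the tax: set 341 − 2P = 2.5P + 98 → P* = £54, Q* = 233.
With the tax collected from suppliers, supply shifts: Qs = 2.5(P − 18) + 98.
Solving gives Q = 213 with consumers paying £64 and suppliers receiving £46 (the £18 wedge).
Quantity falls by |ΔQ| = |233 − 213| = 20.
DWL = ½ · t · |ΔQ| = ½ · 18 · 20 = £180.

Deadweight loss = £180 thousand.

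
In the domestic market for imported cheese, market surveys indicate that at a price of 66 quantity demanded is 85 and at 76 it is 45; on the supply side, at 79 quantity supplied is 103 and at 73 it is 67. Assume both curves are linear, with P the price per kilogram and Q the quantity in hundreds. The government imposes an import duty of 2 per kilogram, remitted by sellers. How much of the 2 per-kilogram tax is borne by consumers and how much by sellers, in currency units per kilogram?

Demand slope: (45 − 85)/(76 − 66) = -4, so Qd = 349 − 4P.
Supply slope: (67 − 103)/(73 − 79) = 6, so Qs = 6P − 371.
Before the tax: set 349 − 4P = 6P − 371 → P* = 72, Q* = 61.
With the tax collected from sellers, supply shifts: Qs = 6(P − 2) − 371.
New equilibrium: consumers pay 73.2, sellers receive 71.2, Q = 56.2. (Wedge: Pb − Ps = 2.)
Burden on consumers: 1.2; on sellers: 0.8. (They sum to 2.)

Consumers bear 1.2 per kilogram; sellers bear 0.8 per kilogram.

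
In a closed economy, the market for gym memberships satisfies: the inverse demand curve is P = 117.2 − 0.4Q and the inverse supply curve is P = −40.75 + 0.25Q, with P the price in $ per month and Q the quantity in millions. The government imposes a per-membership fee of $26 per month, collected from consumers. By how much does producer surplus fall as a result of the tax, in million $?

Rewrite in direct form: Qd = 293 − 2.5P and Qs = 4P + 163.
Before the tax: set 293 − 2.5P = 4P + 163 → P* = $20, Q* = 243.
With the tax collected from consumers, demand (in seller-price terms) shifts: Qd = 293 − 2.5(P + 26).
New equilibrium: consumers pay $36, producers receive $10, Q = 203. (Wedge: Pb − Ps = 26.)
ΔPS is the trapezoid between Q = 203 and Q = 243 of height $10: ½ · (243 + 203) · 10 = $2230.

Producer surplus falls by $2230 million.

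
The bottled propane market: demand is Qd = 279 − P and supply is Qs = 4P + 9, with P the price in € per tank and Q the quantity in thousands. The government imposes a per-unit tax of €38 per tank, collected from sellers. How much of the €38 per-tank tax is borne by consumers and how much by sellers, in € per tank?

Consumers bear €30.4 per tank; sellers bear €7.6 per tank.

Before the tax: set 279 − P = 4P + 9 → P* = €54, Q* = 225.
With the tax collected from sellers, supply shifts: Qs = 4(P − 38) + 9.
New equilibrium: consumers pay €84.4, sellers receive €46.4, Q = 194.6. (Wedge: Pb − Ps = 38.)
Burden on consumers: €30.4; on sellers: €7.6. (They sum to €38.)
The less price-elastic side of the market bears the larger share of a per-unit tax.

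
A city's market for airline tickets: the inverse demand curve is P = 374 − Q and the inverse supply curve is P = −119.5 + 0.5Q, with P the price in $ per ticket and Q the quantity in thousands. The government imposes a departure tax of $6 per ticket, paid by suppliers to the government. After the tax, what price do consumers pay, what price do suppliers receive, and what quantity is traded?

Inverting to Q(P) form: Qd = 374 − P; Qs = 2P + 239.
Before the tax: set 374 − P = 2P + 239 → P* = $45, Q* = 329.
With the tax collected from suppliers, supply shifts: Qs = 2(P − 6) + 239.
Solving gives Q = 325 with consumers paying $49 and suppliers receiving $43 (the $6 wedge).
The less price-elastic side of the market bears the larger share of a per-unit tax.

Consumers pay $49; suppliers receive $43; quantity = 325.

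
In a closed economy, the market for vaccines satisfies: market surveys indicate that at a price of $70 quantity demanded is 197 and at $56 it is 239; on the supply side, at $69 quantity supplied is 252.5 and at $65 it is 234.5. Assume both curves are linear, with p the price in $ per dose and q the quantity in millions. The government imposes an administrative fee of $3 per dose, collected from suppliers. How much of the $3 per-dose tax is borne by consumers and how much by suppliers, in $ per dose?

Demand slope: (239 − 197)/(56 − 70) = -3, so qd = 407 − 3p.
Supply slope: (234.5 − 252.5)/(65 − 69) = 4.5, so qs = 4.5p − 58.
Before the tax: set 407 − 3p = 4.5p − 58 → p* = $62, q* = 221.
With the tax collected from suppliers, supply shifts: qs = 4.5(p − 3) − 58.
New equilibrium: consumers pay $63.8, suppliers receive $60.8, q = 215.6. (Wedge: pb − ps = 3.)
Burden on consumers: $1.8; on suppliers: $1.2. (They sum to $3.)
The less price-elastic side of the market bears the larger share of a per-unit tax.

Consumers bear $1.8 per dose; suppliers bear $1.2 per dose.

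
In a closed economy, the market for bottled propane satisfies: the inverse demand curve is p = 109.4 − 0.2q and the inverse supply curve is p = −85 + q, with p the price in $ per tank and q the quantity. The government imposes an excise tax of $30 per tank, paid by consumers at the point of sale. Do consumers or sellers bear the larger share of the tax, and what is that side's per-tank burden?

Sellers bear the larger share: $25 per tank.

Rewrite in direct form: qd = 547 − 5p and qs = p + 85.
Before the tax: set 547 − 5p = p + 85 → p* = $77, q* = 162.
With the tax collected from consumers, demand (in seller-price terms) shifts: qd = 547 − 5(p + 30).
Solving gives q = 137 with consumers paying $82 and sellers receiving $52 (the $30 wedge).
Per-tank burden: consumers $5, sellers $25.
Sellers take the larger share because supply is less price-elastic here (demand slope 5 vs supply slope 1).
The less price-elastic side of the market bears the larger share of a per-unit tax.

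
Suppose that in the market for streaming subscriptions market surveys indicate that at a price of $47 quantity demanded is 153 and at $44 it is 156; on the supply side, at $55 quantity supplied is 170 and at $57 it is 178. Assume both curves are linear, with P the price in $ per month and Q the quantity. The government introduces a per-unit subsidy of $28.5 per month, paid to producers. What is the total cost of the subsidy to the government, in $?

Demand slope: (156 − 153)/(44 − 47) = -1, so Qd = 200 − P.
Supply slope: (178 − 170)/(57 − 55) = 4, so Qs = 4P − 50.
Without the subsidy, 200 − P = 4P − 50 gives 5P = 250, so P* = $50 and Q* = 150.
With a per-unit subsidy paid to producers, each receives P + 28.5 per unit sold, so supply becomes Qs = 4(P + 28.5) − 50.
New equilibrium: consumers pay $27.2, producers receive $55.7, Q = 172.8. (Wedge: Pb − Ps = −28.5.)
Outlay = t · Q = 28.5 · 172.8 = $4924.8.

Government outlay = $4924.8.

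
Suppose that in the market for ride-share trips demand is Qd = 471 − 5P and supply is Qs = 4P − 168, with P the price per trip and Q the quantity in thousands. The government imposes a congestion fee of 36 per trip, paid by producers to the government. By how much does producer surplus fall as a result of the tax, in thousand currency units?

Producer surplus falls by 1520 thousand.

Before the tax: set 471 − 5P = 4P − 168 → P* = 71, Q* = 116.
With the tax collected from producers, supply shifts: Qs = 4(P − 36) − 168.
Solving gives Q = 36 with buyers paying 87 and producers receiving 51 (the 36 wedge).
ΔPS is the trapezoid between Q = 36 and Q = 116 of height 20: ½ · (116 + 36) · 20 = 1520.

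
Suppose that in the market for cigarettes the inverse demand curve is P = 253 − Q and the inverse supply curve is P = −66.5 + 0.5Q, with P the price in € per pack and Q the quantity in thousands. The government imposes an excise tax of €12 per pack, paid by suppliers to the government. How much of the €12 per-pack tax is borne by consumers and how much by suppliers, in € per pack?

Rewrite in direct form: Qd = 253 − P and Qs = 2P + 133.
Without the tax, 253 − P = 2P + 133 gives 3P = 120, so P* = €40 and Q* = 213.
With the tax collected from suppliers, supply shifts: Qs = 2(P − 12) + 133.
Solving gives Q = 205 with consumers paying €48 and suppliers receiving €36 (the €12 wedge).
Burden on consumers: €8; on suppliers: €4. (They sum to €12.)
The less price-elastic side of the market bears the larger share of a per-unit tax.

Consumers bear €8 per pack; suppliers bear €4 per pack.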